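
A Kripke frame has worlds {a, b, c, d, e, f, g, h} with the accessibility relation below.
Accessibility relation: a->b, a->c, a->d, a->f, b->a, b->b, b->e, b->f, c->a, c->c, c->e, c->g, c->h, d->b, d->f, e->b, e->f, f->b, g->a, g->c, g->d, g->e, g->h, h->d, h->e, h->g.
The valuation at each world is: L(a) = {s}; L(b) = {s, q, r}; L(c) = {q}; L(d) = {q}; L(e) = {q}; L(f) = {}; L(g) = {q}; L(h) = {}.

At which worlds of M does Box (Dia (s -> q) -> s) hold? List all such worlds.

f

Let φ = Box (Dia (s -> q) -> s). Evaluate φ at each world:
  a (successors {b, c, d, f}): φ is false.
  b (successors {a, b, e, f}): φ is false.
  c (successors {a, c, e, g, h}): φ is false.
  d (successors {b, f}): φ is false.
  e (successors {b, f}): φ is false.
  f (successors {b}): φ is true.
  g (successors {a, c, d, e, h}): φ is false.
  h (successors {d, e, g}): φ is false.
For instance, at d:
  At d: Box (Dia (s -> q) -> s) requires Dia (s -> q) -> s at every successor {b, f}.
    Dia (s -> q) -> s fails at f, so Box (Dia (s -> q) -> s) is false at d.
      At f: Dia (s -> q) is true, s is false, so Dia (s -> q) -> s is false.
Satisfying worlds: {f}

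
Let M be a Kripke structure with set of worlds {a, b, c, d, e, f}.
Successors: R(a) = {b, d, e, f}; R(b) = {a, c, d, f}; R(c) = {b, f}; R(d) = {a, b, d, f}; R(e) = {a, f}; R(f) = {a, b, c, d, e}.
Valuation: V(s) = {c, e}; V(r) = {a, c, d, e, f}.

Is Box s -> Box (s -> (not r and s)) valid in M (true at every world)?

Yes

Let φ = Box s -> Box (s -> (not r and s)). Evaluate φ at each world:
  a (successors {b, d, e, f}): φ is true.
  b (successors {a, c, d, f}): φ is true.
  c (successors {b, f}): φ is true.
  d (successors {a, b, d, f}): φ is true.
  e (successors {a, f}): φ is true.
  f (successors {a, b, c, d, e}): φ is true.
For instance, at b:
  At b: Box s is false, Box (s -> (not r and s)) is false, so Box s -> Box (s -> (not r and s)) is true.
    At b: Box s requires s at every successor {a, c, d, f}.
      s fails at a, so Box s is false at b.
    At b: Box (s -> (not r and s)) requires s -> (not r and s) at every successor {a, c, d, f}.
      s -> (not r and s) fails at c, so Box (s -> (not r and s)) is false at b.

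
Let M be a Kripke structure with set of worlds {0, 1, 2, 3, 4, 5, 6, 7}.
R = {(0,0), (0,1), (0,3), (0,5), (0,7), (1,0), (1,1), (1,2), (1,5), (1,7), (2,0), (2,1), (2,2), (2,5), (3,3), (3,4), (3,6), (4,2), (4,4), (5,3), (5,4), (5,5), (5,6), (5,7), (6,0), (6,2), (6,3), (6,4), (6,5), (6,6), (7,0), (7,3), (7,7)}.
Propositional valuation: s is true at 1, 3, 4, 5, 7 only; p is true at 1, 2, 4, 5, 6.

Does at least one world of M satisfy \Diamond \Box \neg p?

Yes

Recall that \Box ψ holds at a world iff ψ holds at every accessible world, and \Diamond ψ holds iff ψ holds at some accessible world.
Let φ = \Diamond \Box \neg p. Evaluate φ at each world:
  0 (successors {0, 1, 3, 5, 7}): φ is true.
  1 (successors {0, 1, 2, 5, 7}): φ is true.
  2 (successors {0, 1, 2, 5}): φ is false.
  3 (successors {3, 4, 6}): φ is false.
  4 (successors {2, 4}): φ is false.
  5 (successors {3, 4, 5, 6, 7}): φ is true.
  6 (successors {0, 2, 3, 4, 5, 6}): φ is false.
  7 (successors {0, 3, 7}): φ is true.
Detail at 0 (witness):
  At 0: \Diamond \Box \neg p requires \Box \neg p at some successor in {0, 1, 3, 5, 7}.
    \Box \neg p holds at 7, so \Diamond \Box \neg p is true at 0.
      At 7: \Box \neg p requires \neg p at every successor {0, 3, 7}.
        At 0: \neg p is true.
        At 3: \neg p is true.
        At 7: \neg p is true.
      So \Box \neg p is true at 7.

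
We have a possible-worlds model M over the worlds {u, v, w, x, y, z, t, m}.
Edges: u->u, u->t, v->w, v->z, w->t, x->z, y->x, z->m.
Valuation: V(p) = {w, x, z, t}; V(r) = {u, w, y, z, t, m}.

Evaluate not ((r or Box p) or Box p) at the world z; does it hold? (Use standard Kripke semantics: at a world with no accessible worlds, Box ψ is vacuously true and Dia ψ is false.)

No

At z: (r or Box p) or Box p is true, so not ((r or Box p) or Box p) is false.
  At z: r or Box p is true, Box p is false, so (r or Box p) or Box p is true.
    At z: r is true, Box p is false, so r or Box p is true.
      At z: Box p requires p at every successor {m}.
        p fails at m, so Box p is false at z.
    At z: Box p requires p at every successor {m}.
      p fails at m, so Box p is false at z.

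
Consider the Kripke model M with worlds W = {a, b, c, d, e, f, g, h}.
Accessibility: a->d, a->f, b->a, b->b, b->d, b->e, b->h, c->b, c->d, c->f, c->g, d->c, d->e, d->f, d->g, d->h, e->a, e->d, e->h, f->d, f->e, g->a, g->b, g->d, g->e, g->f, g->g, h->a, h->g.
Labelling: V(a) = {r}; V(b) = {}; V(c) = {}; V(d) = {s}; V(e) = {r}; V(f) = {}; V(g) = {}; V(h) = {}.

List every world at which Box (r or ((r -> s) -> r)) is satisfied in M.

Let φ = Box (r or ((r -> s) -> r)). Evaluate φ at each world:
  a (successors {d, f}): φ is false.
  b (successors {a, b, d, e, h}): φ is false.
  c (successors {b, d, f, g}): φ is false.
  d (successors {c, e, f, g, h}): φ is false.
  e (successors {a, d, h}): φ is false.
  f (successors {d, e}): φ is false.
  g (successors {a, b, d, e, f, g}): φ is false.
  h (successors {a, g}): φ is false.
For instance, at a:
  At a: Box (r or ((r -> s) -> r)) requires r or ((r -> s) -> r) at every successor {d, f}.
    r or ((r -> s) -> r) fails at d, so Box (r or ((r -> s) -> r)) is false at a.
Satisfying worlds: none.

none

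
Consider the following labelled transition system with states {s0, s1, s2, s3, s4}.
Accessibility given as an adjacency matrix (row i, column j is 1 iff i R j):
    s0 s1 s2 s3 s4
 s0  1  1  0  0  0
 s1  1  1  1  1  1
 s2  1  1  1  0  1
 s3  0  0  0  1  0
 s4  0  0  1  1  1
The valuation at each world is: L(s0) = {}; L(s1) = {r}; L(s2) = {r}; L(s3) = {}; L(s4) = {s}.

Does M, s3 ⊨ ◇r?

At s3: ◇r requires r at some successor in {s3}.
  At s3: r is false.
So ◇r is false at s3.

No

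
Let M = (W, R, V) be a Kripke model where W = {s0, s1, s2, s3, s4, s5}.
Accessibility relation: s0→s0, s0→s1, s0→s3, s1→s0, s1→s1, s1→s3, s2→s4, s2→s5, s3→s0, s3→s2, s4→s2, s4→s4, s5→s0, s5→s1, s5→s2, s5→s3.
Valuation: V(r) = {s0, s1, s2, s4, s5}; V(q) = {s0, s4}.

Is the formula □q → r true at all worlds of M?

Yes

Let φ = □q → r. Evaluate φ at each world:
  s0 (successors {s0, s1, s3}): φ is true.
  s1 (successors {s0, s1, s3}): φ is true.
  s2 (successors {s4, s5}): φ is true.
  s3 (successors {s0, s2}): φ is true.
  s4 (successors {s2, s4}): φ is true.
  s5 (successors {s0, s1, s2, s3}): φ is true.
For instance, at s2:
  At s2: □q is false, r is true, so □q → r is true.
    At s2: □q requires q at every successor {s4, s5}.
      q fails at s5, so □q is false at s2.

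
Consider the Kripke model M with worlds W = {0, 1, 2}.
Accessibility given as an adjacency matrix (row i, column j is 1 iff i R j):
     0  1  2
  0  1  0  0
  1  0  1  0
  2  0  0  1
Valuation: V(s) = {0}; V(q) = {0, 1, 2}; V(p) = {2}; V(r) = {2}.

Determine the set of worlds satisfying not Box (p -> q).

Let φ = not Box (p -> q). Evaluate φ at each world:
  0 (successors {0}): φ is false.
  1 (successors {1}): φ is false.
  2 (successors {2}): φ is false.
For instance, at 2:
  At 2: Box (p -> q) is true, so not Box (p -> q) is false.
    At 2: Box (p -> q) requires p -> q at every successor {2}.
      At 2: p -> q is true.
    So Box (p -> q) is true at 2.
Satisfying worlds: none.

none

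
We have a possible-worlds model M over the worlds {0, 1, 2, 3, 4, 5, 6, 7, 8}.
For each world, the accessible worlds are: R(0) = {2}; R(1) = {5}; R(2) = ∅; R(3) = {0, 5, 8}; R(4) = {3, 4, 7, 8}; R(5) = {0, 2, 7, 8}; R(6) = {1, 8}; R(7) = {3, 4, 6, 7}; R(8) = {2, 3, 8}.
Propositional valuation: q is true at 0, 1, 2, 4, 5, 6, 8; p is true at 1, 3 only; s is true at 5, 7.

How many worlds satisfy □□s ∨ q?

Let φ = □□s ∨ q. Evaluate φ at each world:
  0 (successors {2}): φ is true.
  1 (successors {5}): φ is true.
  2 (successors ∅): φ is true.
  3 (successors {0, 5, 8}): φ is false.
  4 (successors {3, 4, 7, 8}): φ is true.
  5 (successors {0, 2, 7, 8}): φ is true.
  6 (successors {1, 8}): φ is true.
  7 (successors {3, 4, 6, 7}): φ is false.
  8 (successors {2, 3, 8}): φ is true.
For instance, at 0:
  At 0: □□s is true, q is true, so □□s ∨ q is true.
    At 0: □□s requires □s at every successor {2}.
      At 2: □s is true.
    So □□s is true at 0.
Satisfying worlds: {0, 1, 2, 4, 5, 6, 8}

7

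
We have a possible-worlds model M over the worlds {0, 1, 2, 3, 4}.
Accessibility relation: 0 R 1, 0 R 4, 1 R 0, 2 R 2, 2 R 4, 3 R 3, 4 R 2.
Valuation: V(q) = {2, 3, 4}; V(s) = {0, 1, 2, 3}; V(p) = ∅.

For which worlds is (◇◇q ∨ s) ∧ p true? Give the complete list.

none

Let φ = (◇◇q ∨ s) ∧ p. Evaluate φ at each world:
  0 (successors {1, 4}): φ is false.
  1 (successors {0}): φ is false.
  2 (successors {2, 4}): φ is false.
  3 (successors {3}): φ is false.
  4 (successors {2}): φ is false.
For instance, at 3:
  At 3: ◇◇q ∨ s is true, p is false, so (◇◇q ∨ s) ∧ p is false.
    At 3: ◇◇q is true, s is true, so ◇◇q ∨ s is true.
      At 3: ◇◇q requires ◇q at some successor in {3}.
        ◇q holds at 3, so ◇◇q is true at 3.
Satisfying worlds: none.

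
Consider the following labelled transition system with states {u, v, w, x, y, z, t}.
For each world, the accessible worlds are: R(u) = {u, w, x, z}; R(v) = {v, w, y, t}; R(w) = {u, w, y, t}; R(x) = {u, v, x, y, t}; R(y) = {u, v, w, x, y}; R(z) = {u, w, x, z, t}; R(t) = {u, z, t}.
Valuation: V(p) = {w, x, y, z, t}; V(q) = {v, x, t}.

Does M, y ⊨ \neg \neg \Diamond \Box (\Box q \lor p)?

No

At y: \neg \Diamond \Box (\Box q \lor p) is true, so \neg \neg \Diamond \Box (\Box q \lor p) is false.
  At y: \Diamond \Box (\Box q \lor p) is false, so \neg \Diamond \Box (\Box q \lor p) is true.
    At y: \Diamond \Box (\Box q \lor p) requires \Box (\Box q \lor p) at some successor in {u, v, w, x, y}.
      At u: \Box (\Box q \lor p) is false.
      At v: \Box (\Box q \lor p) is false.
      At w: \Box (\Box q \lor p) is false.
      At x: \Box (\Box q \lor p) is false.
      At y: \Box (\Box q \lor p) is false.
    So \Diamond \Box (\Box q \lor p) is false at y.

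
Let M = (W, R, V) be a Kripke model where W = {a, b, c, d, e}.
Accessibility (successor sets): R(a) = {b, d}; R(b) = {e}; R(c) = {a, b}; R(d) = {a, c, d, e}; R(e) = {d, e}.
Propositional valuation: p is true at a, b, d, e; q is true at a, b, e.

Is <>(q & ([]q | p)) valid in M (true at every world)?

Yes

Let φ = <>(q & ([]q | p)). Evaluate φ at each world:
  a (successors {b, d}): φ is true.
  b (successors {e}): φ is true.
  c (successors {a, b}): φ is true.
  d (successors {a, c, d, e}): φ is true.
  e (successors {d, e}): φ is true.
For instance, at e:
  At e: <>(q & ([]q | p)) requires q & ([]q | p) at some successor in {d, e}.
    q & ([]q | p) holds at e, so <>(q & ([]q | p)) is true at e.
      At e: q is true, []q | p is true, so q & ([]q | p) is true.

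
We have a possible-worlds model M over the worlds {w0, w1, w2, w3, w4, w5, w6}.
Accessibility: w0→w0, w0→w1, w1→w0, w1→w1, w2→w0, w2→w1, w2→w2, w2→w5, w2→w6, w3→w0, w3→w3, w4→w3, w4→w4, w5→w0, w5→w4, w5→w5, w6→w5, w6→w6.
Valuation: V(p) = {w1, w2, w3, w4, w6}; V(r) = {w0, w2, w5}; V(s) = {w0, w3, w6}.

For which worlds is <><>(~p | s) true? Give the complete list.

Recall that <>ψ holds at a world iff ψ holds at some accessible world.
Let φ = <><>(~p | s). Evaluate φ at each world:
  w0 (successors {w0, w1}): φ is true.
  w1 (successors {w0, w1}): φ is true.
  w2 (successors {w0, w1, w2, w5, w6}): φ is true.
  w3 (successors {w0, w3}): φ is true.
  w4 (successors {w3, w4}): φ is true.
  w5 (successors {w0, w4, w5}): φ is true.
  w6 (successors {w5, w6}): φ is true.
For instance, at w3:
  At w3: <><>(~p | s) requires <>(~p | s) at some successor in {w0, w3}.
    <>(~p | s) holds at w0, so <><>(~p | s) is true at w3.
      At w0: <>(~p | s) requires ~p | s at some successor in {w0, w1}.
        ~p | s holds at w0, so <>(~p | s) is true at w0.
Satisfying worlds: {w0, w1, w2, w3, w4, w5, w6}

w0, w1, w2, w3, w4, w5, w6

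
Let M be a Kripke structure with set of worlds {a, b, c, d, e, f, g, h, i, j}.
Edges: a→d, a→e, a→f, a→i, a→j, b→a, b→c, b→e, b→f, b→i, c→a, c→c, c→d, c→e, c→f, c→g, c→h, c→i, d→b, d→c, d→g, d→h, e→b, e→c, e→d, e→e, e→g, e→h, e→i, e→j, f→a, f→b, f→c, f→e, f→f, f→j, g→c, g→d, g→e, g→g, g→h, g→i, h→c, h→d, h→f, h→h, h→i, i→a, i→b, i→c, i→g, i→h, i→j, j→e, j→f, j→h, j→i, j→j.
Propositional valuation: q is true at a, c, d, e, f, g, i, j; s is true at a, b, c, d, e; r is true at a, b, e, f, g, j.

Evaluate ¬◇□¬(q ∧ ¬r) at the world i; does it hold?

At i: ◇□¬(q ∧ ¬r) is false, so ¬◇□¬(q ∧ ¬r) is true.
  At i: ◇□¬(q ∧ ¬r) requires □¬(q ∧ ¬r) at some successor in {a, b, c, g, h, j}.
    At a: □¬(q ∧ ¬r) is false.
    At b: □¬(q ∧ ¬r) is false.
    At c: □¬(q ∧ ¬r) is false.
    At g: □¬(q ∧ ¬r) is false.
    At h: □¬(q ∧ ¬r) is false.
    At j: □¬(q ∧ ¬r) is false.
  So ◇□¬(q ∧ ¬r) is false at i.

Yes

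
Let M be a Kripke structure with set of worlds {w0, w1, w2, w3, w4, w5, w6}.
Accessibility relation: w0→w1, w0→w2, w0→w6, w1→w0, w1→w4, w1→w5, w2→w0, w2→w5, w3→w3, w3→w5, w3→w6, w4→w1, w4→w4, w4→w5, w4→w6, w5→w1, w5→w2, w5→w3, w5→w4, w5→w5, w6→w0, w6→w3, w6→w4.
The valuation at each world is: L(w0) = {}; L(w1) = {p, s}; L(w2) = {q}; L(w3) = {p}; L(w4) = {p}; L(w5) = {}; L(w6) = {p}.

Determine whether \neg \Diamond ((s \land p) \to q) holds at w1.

No

Recall that \Diamond ψ holds at a world iff ψ holds at some accessible world.
At w1: \Diamond ((s \land p) \to q) is true, so \neg \Diamond ((s \land p) \to q) is false.
  At w1: \Diamond ((s \land p) \to q) requires (s \land p) \to q at some successor in {w0, w4, w5}.
    (s \land p) \to q holds at w0, so \Diamond ((s \land p) \to q) is true at w1.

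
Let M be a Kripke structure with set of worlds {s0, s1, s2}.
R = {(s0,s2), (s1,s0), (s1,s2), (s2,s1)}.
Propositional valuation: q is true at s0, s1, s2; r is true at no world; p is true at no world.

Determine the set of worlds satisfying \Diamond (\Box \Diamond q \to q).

Recall that \Box ψ holds at a world iff ψ holds at every accessible world, and \Diamond ψ holds iff ψ holds at some accessible world.
Let φ = \Diamond (\Box \Diamond q \to q). Evaluate φ at each world:
  s0 (successors {s2}): φ is true.
  s1 (successors {s0, s2}): φ is true.
  s2 (successors {s1}): φ is true.
For instance, at s0:
  At s0: \Diamond (\Box \Diamond q \to q) requires \Box \Diamond q \to q at some successor in {s2}.
    \Box \Diamond q \to q holds at s2, so \Diamond (\Box \Diamond q \to q) is true at s0.
      At s2: \Box \Diamond q is true, q is true, so \Box \Diamond q \to q is true.
Satisfying worlds: {s0, s1, s2}

s0, s1, s2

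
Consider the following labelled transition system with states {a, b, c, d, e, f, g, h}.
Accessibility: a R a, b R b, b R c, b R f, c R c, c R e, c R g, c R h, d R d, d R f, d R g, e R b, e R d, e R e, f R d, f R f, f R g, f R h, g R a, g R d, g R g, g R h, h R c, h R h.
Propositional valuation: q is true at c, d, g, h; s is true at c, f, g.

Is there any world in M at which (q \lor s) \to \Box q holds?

Recall that \Box ψ holds at a world iff ψ holds at every accessible world, and \Diamond ψ holds iff ψ holds at some accessible world.
Let φ = (q \lor s) \to \Box q. Evaluate φ at each world:
  a (successors {a}): φ is true.
  b (successors {b, c, f}): φ is true.
  c (successors {c, e, g, h}): φ is false.
  d (successors {d, f, g}): φ is false.
  e (successors {b, d, e}): φ is true.
  f (successors {d, f, g, h}): φ is false.
  g (successors {a, d, g, h}): φ is false.
  h (successors {c, h}): φ is true.
Detail at a (witness):
  At a: q \lor s is false, \Box q is false, so (q \lor s) \to \Box q is true.
    At a: \Box q requires q at every successor {a}.
      q fails at a, so \Box q is false at a.

Yes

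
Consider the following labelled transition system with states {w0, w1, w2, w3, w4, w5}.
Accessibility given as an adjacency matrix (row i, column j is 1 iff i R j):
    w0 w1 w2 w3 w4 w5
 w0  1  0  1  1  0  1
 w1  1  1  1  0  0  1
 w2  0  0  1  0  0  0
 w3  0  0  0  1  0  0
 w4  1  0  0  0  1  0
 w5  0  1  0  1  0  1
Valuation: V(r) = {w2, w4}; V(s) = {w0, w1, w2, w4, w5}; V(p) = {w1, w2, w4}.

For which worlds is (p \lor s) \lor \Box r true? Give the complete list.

w0, w1, w2, w4, w5

Let φ = (p \lor s) \lor \Box r. Evaluate φ at each world:
  w0 (successors {w0, w2, w3, w5}): φ is true.
  w1 (successors {w0, w1, w2, w5}): φ is true.
  w2 (successors {w2}): φ is true.
  w3 (successors {w3}): φ is false.
  w4 (successors {w0, w4}): φ is true.
  w5 (successors {w1, w3, w5}): φ is true.
For instance, at w2:
  At w2: p \lor s is true, \Box r is true, so (p \lor s) \lor \Box r is true.
    At w2: \Box r requires r at every successor {w2}.
      At w2: r is true.
    So \Box r is true at w2.
Satisfying worlds: {w0, w1, w2, w4, w5}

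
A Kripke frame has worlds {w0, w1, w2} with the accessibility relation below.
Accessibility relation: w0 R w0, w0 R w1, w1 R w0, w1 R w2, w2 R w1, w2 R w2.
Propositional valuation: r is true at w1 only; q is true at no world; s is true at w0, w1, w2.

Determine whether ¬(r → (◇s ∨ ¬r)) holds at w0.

At w0: r → (◇s ∨ ¬r) is true, so ¬(r → (◇s ∨ ¬r)) is false.
  At w0: r is false, ◇s ∨ ¬r is true, so r → (◇s ∨ ¬r) is true.
    At w0: ◇s is true, ¬r is true, so ◇s ∨ ¬r is true.
      At w0: ◇s requires s at some successor in {w0, w1}.
        s holds at w0, so ◇s is true at w0.

No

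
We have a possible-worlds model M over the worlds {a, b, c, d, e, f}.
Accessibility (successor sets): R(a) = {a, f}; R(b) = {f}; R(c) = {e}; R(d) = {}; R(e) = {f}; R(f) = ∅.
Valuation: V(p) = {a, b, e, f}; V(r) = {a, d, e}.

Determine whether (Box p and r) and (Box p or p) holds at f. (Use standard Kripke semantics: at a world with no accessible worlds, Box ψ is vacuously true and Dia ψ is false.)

At f: Box p and r is false, Box p or p is true, so (Box p and r) and (Box p or p) is false.
  At f: Box p is true, r is false, so Box p and r is false.
    At f: no accessible worlds, so Box p holds vacuously.
  At f: Box p is true, p is true, so Box p or p is true.
    At f: no accessible worlds, so Box p holds vacuously.

No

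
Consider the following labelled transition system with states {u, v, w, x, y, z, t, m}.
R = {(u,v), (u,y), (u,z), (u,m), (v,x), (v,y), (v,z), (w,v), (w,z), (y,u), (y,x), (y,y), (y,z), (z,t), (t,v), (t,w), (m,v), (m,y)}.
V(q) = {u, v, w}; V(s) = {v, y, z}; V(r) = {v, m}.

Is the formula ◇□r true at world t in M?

No

At t: ◇□r requires □r at some successor in {v, w}.
  At v: □r is false.
  At w: □r is false.
So ◇□r is false at t.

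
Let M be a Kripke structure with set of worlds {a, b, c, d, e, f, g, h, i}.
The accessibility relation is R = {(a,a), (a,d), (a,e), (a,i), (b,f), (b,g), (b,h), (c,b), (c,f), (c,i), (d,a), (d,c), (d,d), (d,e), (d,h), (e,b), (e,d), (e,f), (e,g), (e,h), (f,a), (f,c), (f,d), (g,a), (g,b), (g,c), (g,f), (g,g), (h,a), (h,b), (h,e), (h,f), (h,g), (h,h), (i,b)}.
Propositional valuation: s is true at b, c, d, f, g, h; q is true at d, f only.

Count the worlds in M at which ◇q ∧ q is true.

Let φ = ◇q ∧ q. Evaluate φ at each world:
  a (successors {a, d, e, i}): φ is false.
  b (successors {f, g, h}): φ is false.
  c (successors {b, f, i}): φ is false.
  d (successors {a, c, d, e, h}): φ is true.
  e (successors {b, d, f, g, h}): φ is false.
  f (successors {a, c, d}): φ is true.
  g (successors {a, b, c, f, g}): φ is false.
  h (successors {a, b, e, f, g, h}): φ is false.
  i (successors {b}): φ is false.
For instance, at a:
  At a: ◇q is true, q is false, so ◇q ∧ q is false.
    At a: ◇q requires q at some successor in {a, d, e, i}.
      q holds at d, so ◇q is true at a.
Satisfying worlds: {d, f}

2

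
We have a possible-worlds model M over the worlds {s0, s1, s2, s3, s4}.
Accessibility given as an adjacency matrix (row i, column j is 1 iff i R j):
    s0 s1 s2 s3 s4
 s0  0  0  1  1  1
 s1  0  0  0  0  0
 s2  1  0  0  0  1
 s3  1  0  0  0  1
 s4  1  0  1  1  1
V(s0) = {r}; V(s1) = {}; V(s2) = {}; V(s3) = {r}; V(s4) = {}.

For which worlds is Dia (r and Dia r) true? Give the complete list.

s0, s2, s3, s4

Let φ = Dia (r and Dia r). Evaluate φ at each world:
  s0 (successors {s2, s3, s4}): φ is true.
  s1 (successors ∅): φ is false.
  s2 (successors {s0, s4}): φ is true.
  s3 (successors {s0, s4}): φ is true.
  s4 (successors {s0, s2, s3, s4}): φ is true.
For instance, at s2:
  At s2: Dia (r and Dia r) requires r and Dia r at some successor in {s0, s4}.
    r and Dia r holds at s0, so Dia (r and Dia r) is true at s2.
      At s0: r is true, Dia r is true, so r and Dia r is true.
Satisfying worlds: {s0, s2, s3, s4}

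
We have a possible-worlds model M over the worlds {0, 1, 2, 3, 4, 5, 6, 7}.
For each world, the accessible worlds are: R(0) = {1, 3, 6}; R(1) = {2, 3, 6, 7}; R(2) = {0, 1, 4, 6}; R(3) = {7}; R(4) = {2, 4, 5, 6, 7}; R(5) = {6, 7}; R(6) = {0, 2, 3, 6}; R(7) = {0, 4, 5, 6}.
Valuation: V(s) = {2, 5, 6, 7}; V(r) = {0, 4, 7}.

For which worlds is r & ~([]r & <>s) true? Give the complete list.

0, 4, 7

Let φ = r & ~([]r & <>s). Evaluate φ at each world:
  0 (successors {1, 3, 6}): φ is true.
  1 (successors {2, 3, 6, 7}): φ is false.
  2 (successors {0, 1, 4, 6}): φ is false.
  3 (successors {7}): φ is false.
  4 (successors {2, 4, 5, 6, 7}): φ is true.
  5 (successors {6, 7}): φ is false.
  6 (successors {0, 2, 3, 6}): φ is false.
  7 (successors {0, 4, 5, 6}): φ is true.
For instance, at 1:
  At 1: r is false, ~([]r & <>s) is true, so r & ~([]r & <>s) is false.
    At 1: []r & <>s is false, so ~([]r & <>s) is true.
      At 1: []r is false, <>s is true, so []r & <>s is false.
Satisfying worlds: {0, 4, 7}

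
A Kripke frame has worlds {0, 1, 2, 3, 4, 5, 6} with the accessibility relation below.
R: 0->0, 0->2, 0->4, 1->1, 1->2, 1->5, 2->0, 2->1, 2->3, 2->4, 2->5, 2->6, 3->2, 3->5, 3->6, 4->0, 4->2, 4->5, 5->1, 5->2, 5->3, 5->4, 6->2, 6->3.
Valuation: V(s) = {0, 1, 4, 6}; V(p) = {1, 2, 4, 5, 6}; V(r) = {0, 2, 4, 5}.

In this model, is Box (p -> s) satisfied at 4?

No

Recall that Box ψ holds at a world iff ψ holds at every accessible world, and Dia ψ holds iff ψ holds at some accessible world.
At 4: Box (p -> s) requires p -> s at every successor {0, 2, 5}.
  p -> s fails at 2, so Box (p -> s) is false at 4.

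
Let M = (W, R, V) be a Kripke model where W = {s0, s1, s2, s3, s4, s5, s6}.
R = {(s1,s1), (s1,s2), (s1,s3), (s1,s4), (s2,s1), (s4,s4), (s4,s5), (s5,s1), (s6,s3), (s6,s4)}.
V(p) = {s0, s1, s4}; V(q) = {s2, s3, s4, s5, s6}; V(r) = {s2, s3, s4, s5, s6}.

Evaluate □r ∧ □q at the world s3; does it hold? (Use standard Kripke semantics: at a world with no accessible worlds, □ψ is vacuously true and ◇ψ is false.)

Yes

Recall that □ψ holds at a world iff ψ holds at every accessible world, and ◇ψ holds iff ψ holds at some accessible world.
At s3: □r is true, □q is true, so □r ∧ □q is true.
  At s3: no accessible worlds, so □r holds vacuously.
  At s3: no accessible worlds, so □q holds vacuously.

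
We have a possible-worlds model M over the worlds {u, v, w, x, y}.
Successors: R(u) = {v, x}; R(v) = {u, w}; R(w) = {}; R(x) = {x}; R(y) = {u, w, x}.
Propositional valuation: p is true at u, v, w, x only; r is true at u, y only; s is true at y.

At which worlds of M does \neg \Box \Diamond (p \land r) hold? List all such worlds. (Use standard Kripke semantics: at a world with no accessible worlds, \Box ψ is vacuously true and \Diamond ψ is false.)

u, v, x, y

Let φ = \neg \Box \Diamond (p \land r). Evaluate φ at each world:
  u (successors {v, x}): φ is true.
  v (successors {u, w}): φ is true.
  w (successors ∅): φ is false.
  x (successors {x}): φ is true.
  y (successors {u, w, x}): φ is true.
For instance, at y:
  At y: \Box \Diamond (p \land r) is false, so \neg \Box \Diamond (p \land r) is true.
    At y: \Box \Diamond (p \land r) requires \Diamond (p \land r) at every successor {u, w, x}.
      \Diamond (p \land r) fails at u, so \Box \Diamond (p \land r) is false at y.
Satisfying worlds: {u, v, x, y}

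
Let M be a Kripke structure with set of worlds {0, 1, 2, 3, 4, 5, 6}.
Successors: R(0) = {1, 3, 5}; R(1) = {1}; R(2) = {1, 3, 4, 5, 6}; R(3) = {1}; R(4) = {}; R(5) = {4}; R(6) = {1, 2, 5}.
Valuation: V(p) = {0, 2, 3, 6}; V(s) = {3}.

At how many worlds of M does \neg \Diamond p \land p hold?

Let φ = \neg \Diamond p \land p. Evaluate φ at each world:
  0 (successors {1, 3, 5}): φ is false.
  1 (successors {1}): φ is false.
  2 (successors {1, 3, 4, 5, 6}): φ is false.
  3 (successors {1}): φ is true.
  4 (successors ∅): φ is false.
  5 (successors {4}): φ is false.
  6 (successors {1, 2, 5}): φ is false.
For instance, at 1:
  At 1: \neg \Diamond p is true, p is false, so \neg \Diamond p \land p is false.
    At 1: \Diamond p is false, so \neg \Diamond p is true.
      At 1: \Diamond p requires p at some successor in {1}.
        At 1: p is false.
      So \Diamond p is false at 1.
Satisfying worlds: {3}

1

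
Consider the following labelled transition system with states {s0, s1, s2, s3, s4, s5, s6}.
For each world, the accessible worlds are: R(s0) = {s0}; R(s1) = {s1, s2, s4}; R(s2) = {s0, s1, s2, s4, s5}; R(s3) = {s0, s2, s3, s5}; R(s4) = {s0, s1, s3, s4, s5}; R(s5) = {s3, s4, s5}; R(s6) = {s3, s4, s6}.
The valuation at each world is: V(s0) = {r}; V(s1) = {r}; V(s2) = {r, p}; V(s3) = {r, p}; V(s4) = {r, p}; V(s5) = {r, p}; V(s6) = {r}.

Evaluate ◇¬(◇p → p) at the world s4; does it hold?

Yes

Recall that ◇ψ holds at a world iff ψ holds at some accessible world.
At s4: ◇¬(◇p → p) requires ¬(◇p → p) at some successor in {s0, s1, s3, s4, s5}.
  ¬(◇p → p) holds at s1, so ◇¬(◇p → p) is true at s4.
    At s1: ◇p → p is false, so ¬(◇p → p) is true.
      At s1: ◇p is true, p is false, so ◇p → p is false.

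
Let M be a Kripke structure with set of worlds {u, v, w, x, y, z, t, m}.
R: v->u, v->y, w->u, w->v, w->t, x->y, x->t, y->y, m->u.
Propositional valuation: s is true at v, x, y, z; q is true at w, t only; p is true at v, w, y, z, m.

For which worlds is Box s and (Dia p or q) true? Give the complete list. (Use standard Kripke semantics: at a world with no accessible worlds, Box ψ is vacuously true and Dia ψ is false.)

Recall that Box ψ holds at a world iff ψ holds at every accessible world, and Dia ψ holds iff ψ holds at some accessible world.
Let φ = Box s and (Dia p or q). Evaluate φ at each world:
  u (successors ∅): φ is false.
  v (successors {u, y}): φ is false.
  w (successors {u, v, t}): φ is false.
  x (successors {y, t}): φ is false.
  y (successors {y}): φ is true.
  z (successors ∅): φ is false.
  t (successors ∅): φ is true.
  m (successors {u}): φ is false.
For instance, at m:
  At m: Box s is false, Dia p or q is false, so Box s and (Dia p or q) is false.
    At m: Box s requires s at every successor {u}.
      s fails at u, so Box s is false at m.
    At m: Dia p is false, q is false, so Dia p or q is false.
      At m: Dia p requires p at some successor in {u}.
        At u: p is false.
      So Dia p is false at m.
Satisfying worlds: {y, t}

y, t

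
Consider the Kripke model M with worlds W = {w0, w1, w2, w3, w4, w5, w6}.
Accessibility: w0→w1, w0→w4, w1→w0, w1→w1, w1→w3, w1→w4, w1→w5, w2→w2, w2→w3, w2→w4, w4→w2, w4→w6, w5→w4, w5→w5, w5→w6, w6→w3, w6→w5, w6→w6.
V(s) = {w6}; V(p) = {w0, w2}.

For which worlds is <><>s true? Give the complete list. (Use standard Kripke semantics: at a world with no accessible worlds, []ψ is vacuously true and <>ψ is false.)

w0, w1, w2, w4, w5, w6

Let φ = <><>s. Evaluate φ at each world:
  w0 (successors {w1, w4}): φ is true.
  w1 (successors {w0, w1, w3, w4, w5}): φ is true.
  w2 (successors {w2, w3, w4}): φ is true.
  w3 (successors ∅): φ is false.
  w4 (successors {w2, w6}): φ is true.
  w5 (successors {w4, w5, w6}): φ is true.
  w6 (successors {w3, w5, w6}): φ is true.
For instance, at w4:
  At w4: <><>s requires <>s at some successor in {w2, w6}.
    <>s holds at w6, so <><>s is true at w4.
      At w6: <>s requires s at some successor in {w3, w5, w6}.
        s holds at w6, so <>s is true at w6.
Satisfying worlds: {w0, w1, w2, w4, w5, w6}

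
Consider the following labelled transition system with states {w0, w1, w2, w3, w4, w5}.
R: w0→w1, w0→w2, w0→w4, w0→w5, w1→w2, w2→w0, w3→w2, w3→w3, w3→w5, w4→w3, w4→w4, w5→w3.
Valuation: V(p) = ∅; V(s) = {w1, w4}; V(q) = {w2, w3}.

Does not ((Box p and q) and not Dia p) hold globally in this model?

Yes

Let φ = not ((Box p and q) and not Dia p). Evaluate φ at each world:
  w0 (successors {w1, w2, w4, w5}): φ is true.
  w1 (successors {w2}): φ is true.
  w2 (successors {w0}): φ is true.
  w3 (successors {w2, w3, w5}): φ is true.
  w4 (successors {w3, w4}): φ is true.
  w5 (successors {w3}): φ is true.
For instance, at w5:
  At w5: (Box p and q) and not Dia p is false, so not ((Box p and q) and not Dia p) is true.
    At w5: Box p and q is false, not Dia p is true, so (Box p and q) and not Dia p is false.
      At w5: Box p is false, q is false, so Box p and q is false.
      At w5: Dia p is false, so not Dia p is true.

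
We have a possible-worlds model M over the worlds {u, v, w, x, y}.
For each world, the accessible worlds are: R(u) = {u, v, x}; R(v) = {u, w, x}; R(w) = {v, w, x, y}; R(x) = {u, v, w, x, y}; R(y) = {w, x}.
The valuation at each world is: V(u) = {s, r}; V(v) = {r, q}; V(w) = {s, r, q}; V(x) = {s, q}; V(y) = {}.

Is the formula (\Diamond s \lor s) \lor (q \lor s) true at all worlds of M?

Yes

Let φ = (\Diamond s \lor s) \lor (q \lor s). Evaluate φ at each world:
  u (successors {u, v, x}): φ is true.
  v (successors {u, w, x}): φ is true.
  w (successors {v, w, x, y}): φ is true.
  x (successors {u, v, w, x, y}): φ is true.
  y (successors {w, x}): φ is true.
For instance, at x:
  At x: \Diamond s \lor s is true, q \lor s is true, so (\Diamond s \lor s) \lor (q \lor s) is true.
    At x: \Diamond s is true, s is true, so \Diamond s \lor s is true.
      At x: \Diamond s requires s at some successor in {u, v, w, x, y}.
        s holds at u, so \Diamond s is true at x.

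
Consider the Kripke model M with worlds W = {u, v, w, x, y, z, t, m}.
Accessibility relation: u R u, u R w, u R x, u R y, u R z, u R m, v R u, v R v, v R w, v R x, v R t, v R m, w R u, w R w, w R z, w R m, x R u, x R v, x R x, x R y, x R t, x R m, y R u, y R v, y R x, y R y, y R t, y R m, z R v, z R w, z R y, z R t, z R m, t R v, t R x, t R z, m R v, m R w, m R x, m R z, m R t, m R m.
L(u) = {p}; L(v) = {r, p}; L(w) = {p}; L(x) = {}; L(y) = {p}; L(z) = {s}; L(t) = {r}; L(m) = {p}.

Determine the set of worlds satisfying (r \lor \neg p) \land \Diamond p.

Let φ = (r \lor \neg p) \land \Diamond p. Evaluate φ at each world:
  u (successors {u, w, x, y, z, m}): φ is false.
  v (successors {u, v, w, x, t, m}): φ is true.
  w (successors {u, w, z, m}): φ is false.
  x (successors {u, v, x, y, t, m}): φ is true.
  y (successors {u, v, x, y, t, m}): φ is false.
  z (successors {v, w, y, t, m}): φ is true.
  t (successors {v, x, z}): φ is true.
  m (successors {v, w, x, z, t, m}): φ is false.
For instance, at u:
  At u: r \lor \neg p is false, \Diamond p is true, so (r \lor \neg p) \land \Diamond p is false.
    At u: \Diamond p requires p at some successor in {u, w, x, y, z, m}.
      p holds at u, so \Diamond p is true at u.
Satisfying worlds: {v, x, z, t}

v, x, z, t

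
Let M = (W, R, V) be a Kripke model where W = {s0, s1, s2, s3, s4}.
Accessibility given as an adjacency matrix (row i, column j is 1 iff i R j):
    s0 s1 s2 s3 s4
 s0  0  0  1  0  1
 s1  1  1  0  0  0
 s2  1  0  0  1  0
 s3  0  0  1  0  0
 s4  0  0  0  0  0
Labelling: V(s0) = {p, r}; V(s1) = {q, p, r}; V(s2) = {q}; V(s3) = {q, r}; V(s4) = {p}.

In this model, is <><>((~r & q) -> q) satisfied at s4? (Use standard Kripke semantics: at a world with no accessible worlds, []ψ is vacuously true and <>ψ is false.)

No

Recall that <>ψ holds at a world iff ψ holds at some accessible world.
At s4: no accessible worlds, so <><>((~r & q) -> q) is false.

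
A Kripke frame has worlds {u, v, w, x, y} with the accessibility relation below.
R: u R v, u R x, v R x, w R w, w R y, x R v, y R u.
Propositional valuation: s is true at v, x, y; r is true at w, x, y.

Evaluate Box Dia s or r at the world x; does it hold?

Yes

At x: Box Dia s is true, r is true, so Box Dia s or r is true.
  At x: Box Dia s requires Dia s at every successor {v}.
      At v: Dia s requires s at some successor in {x}.
        s holds at x, so Dia s is true at v.
  So Box Dia s is true at x.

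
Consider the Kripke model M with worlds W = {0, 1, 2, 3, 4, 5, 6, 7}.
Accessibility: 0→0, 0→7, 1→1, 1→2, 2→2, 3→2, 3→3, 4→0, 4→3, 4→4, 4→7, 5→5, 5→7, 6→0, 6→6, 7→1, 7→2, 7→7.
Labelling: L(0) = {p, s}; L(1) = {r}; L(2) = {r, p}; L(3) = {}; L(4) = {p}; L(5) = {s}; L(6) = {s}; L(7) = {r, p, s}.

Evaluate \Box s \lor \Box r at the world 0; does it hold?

Recall that \Box ψ holds at a world iff ψ holds at every accessible world, and \Diamond ψ holds iff ψ holds at some accessible world.
At 0: \Box s is true, \Box r is false, so \Box s \lor \Box r is true.
  At 0: \Box s requires s at every successor {0, 7}.
    At 0: s is true.
    At 7: s is true.
  So \Box s is true at 0.
  At 0: \Box r requires r at every successor {0, 7}.
    r fails at 0, so \Box r is false at 0.

Yes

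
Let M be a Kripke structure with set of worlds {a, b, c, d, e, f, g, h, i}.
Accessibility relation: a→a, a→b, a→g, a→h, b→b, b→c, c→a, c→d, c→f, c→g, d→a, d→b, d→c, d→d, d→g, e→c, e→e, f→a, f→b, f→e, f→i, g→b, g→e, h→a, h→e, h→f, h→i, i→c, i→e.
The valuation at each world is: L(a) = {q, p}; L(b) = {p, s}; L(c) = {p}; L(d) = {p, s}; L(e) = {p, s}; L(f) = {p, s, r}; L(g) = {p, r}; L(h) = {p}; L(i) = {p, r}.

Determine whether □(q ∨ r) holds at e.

No

At e: □(q ∨ r) requires q ∨ r at every successor {c, e}.
  q ∨ r fails at c, so □(q ∨ r) is false at e.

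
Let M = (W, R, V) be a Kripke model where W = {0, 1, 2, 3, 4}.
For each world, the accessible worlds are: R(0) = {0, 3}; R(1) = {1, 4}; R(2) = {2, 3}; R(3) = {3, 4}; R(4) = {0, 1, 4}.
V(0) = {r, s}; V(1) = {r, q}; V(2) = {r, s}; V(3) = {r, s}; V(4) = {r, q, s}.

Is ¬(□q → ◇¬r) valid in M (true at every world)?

No

Recall that □ψ holds at a world iff ψ holds at every accessible world, and ◇ψ holds iff ψ holds at some accessible world.
Let φ = ¬(□q → ◇¬r). Evaluate φ at each world:
  0 (successors {0, 3}): φ is false.
  1 (successors {1, 4}): φ is true.
  2 (successors {2, 3}): φ is false.
  3 (successors {3, 4}): φ is false.
  4 (successors {0, 1, 4}): φ is false.
Detail at 0 (counterexample):
  At 0: □q → ◇¬r is true, so ¬(□q → ◇¬r) is false.
    At 0: □q is false, ◇¬r is false, so □q → ◇¬r is true.
      At 0: □q requires q at every successor {0, 3}.
        q fails at 0, so □q is false at 0.
      At 0: ◇¬r requires ¬r at some successor in {0, 3}.
        At 0: ¬r is false.
        At 3: ¬r is false.
      So ◇¬r is false at 0.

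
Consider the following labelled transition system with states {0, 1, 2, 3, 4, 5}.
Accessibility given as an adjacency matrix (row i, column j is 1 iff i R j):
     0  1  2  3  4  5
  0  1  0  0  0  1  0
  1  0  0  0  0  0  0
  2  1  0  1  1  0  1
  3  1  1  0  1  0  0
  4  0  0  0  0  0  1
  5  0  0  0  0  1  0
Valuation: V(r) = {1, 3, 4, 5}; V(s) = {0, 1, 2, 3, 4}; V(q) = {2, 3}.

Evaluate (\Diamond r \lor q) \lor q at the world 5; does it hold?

Yes

Recall that \Diamond ψ holds at a world iff ψ holds at some accessible world.
At 5: \Diamond r \lor q is true, q is false, so (\Diamond r \lor q) \lor q is true.
  At 5: \Diamond r is true, q is false, so \Diamond r \lor q is true.
    At 5: \Diamond r requires r at some successor in {4}.
      r holds at 4, so \Diamond r is true at 5.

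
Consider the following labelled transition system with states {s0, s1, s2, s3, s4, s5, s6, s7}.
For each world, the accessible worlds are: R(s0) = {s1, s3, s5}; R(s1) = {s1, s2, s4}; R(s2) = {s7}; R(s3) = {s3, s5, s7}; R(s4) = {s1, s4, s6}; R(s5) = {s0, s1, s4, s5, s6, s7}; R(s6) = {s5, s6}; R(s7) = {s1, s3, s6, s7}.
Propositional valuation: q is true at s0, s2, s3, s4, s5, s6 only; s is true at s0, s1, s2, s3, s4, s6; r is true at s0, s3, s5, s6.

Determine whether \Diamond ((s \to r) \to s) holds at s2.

At s2: \Diamond ((s \to r) \to s) requires (s \to r) \to s at some successor in {s7}.
  At s7: (s \to r) \to s is false.
So \Diamond ((s \to r) \to s) is false at s2.

No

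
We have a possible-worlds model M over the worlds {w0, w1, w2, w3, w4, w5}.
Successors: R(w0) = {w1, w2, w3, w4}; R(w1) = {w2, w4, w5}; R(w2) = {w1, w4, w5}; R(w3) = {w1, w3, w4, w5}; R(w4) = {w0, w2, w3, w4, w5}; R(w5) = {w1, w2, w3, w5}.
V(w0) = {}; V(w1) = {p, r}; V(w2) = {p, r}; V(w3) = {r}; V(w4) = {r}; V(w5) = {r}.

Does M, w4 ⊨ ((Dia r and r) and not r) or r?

Recall that Dia ψ holds at a world iff ψ holds at some accessible world.
At w4: (Dia r and r) and not r is false, r is true, so ((Dia r and r) and not r) or r is true.
  At w4: Dia r and r is true, not r is false, so (Dia r and r) and not r is false.
    At w4: Dia r is true, r is true, so Dia r and r is true.
      At w4: Dia r requires r at some successor in {w0, w2, w3, w4, w5}.
        r holds at w2, so Dia r is true at w4.

Yes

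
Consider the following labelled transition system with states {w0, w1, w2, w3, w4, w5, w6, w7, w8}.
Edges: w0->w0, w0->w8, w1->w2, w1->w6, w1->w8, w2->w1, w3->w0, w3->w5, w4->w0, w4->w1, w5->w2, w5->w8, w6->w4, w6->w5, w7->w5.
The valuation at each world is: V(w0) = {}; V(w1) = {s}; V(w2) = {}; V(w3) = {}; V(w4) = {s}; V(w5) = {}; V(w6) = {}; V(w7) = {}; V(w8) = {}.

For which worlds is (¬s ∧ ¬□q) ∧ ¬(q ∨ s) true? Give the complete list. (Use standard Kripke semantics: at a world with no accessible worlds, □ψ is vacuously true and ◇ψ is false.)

Let φ = (¬s ∧ ¬□q) ∧ ¬(q ∨ s). Evaluate φ at each world:
  w0 (successors {w0, w8}): φ is true.
  w1 (successors {w2, w6, w8}): φ is false.
  w2 (successors {w1}): φ is true.
  w3 (successors {w0, w5}): φ is true.
  w4 (successors {w0, w1}): φ is false.
  w5 (successors {w2, w8}): φ is true.
  w6 (successors {w4, w5}): φ is true.
  w7 (successors {w5}): φ is true.
  w8 (successors ∅): φ is false.
For instance, at w3:
  At w3: ¬s ∧ ¬□q is true, ¬(q ∨ s) is true, so (¬s ∧ ¬□q) ∧ ¬(q ∨ s) is true.
    At w3: ¬s is true, ¬□q is true, so ¬s ∧ ¬□q is true.
      At w3: □q is false, so ¬□q is true.
Satisfying worlds: {w0, w2, w3, w5, w6, w7}

w0, w2, w3, w5, w6, w7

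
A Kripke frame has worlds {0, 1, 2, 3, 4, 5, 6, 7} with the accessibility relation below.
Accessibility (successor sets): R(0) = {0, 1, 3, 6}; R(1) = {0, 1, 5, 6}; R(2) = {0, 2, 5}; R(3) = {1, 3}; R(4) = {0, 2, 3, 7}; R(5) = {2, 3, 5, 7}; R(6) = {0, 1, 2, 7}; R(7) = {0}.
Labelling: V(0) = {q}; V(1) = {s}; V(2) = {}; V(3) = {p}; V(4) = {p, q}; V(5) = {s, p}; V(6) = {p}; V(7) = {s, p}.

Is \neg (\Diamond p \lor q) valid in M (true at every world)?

No

Let φ = \neg (\Diamond p \lor q). Evaluate φ at each world:
  0 (successors {0, 1, 3, 6}): φ is false.
  1 (successors {0, 1, 5, 6}): φ is false.
  2 (successors {0, 2, 5}): φ is false.
  3 (successors {1, 3}): φ is false.
  4 (successors {0, 2, 3, 7}): φ is false.
  5 (successors {2, 3, 5, 7}): φ is false.
  6 (successors {0, 1, 2, 7}): φ is false.
  7 (successors {0}): φ is true.
Detail at 0 (counterexample):
  At 0: \Diamond p \lor q is true, so \neg (\Diamond p \lor q) is false.
    At 0: \Diamond p is true, q is true, so \Diamond p \lor q is true.
      At 0: \Diamond p requires p at some successor in {0, 1, 3, 6}.
        p holds at 3, so \Diamond p is true at 0.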